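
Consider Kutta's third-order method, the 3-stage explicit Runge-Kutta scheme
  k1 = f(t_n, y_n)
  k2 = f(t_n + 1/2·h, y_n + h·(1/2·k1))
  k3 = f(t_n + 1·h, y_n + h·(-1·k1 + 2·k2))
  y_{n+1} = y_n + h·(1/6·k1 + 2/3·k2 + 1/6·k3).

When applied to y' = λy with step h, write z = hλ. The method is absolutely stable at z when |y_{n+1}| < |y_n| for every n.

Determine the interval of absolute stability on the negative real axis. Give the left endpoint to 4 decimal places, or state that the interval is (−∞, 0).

Test eqn y'=λy, z=hλ:
  order 3, 3-stage ⇒ R(z)=1+z+z^2/2+z^3/6
  (e.g. R(-1.7)=-0.07383, |R|=0.07383)

Boundary: |R(x)|=1, x<0.
x=-1.7: |R|=0.0738
|R(-1.87)|=0.2114 |R(-0.88)|=0.3936 |R(-0.7)|=0.4878
Bisect:
  x_lo=-3.3578 |R|=3.0303  x_hi=-0.3610 |R|=0.6963
  mid=-1.85943 |R|=0.20218 →hi
  mid=-2.60864 |R|=1.16477 →lo
  mid=-2.23404 |R|=0.59689 →hi
  mid=-2.42134 |R|=0.85590 →hi
  mid=-2.51499 |R|=1.00369 →lo
  mid=-2.46816 |R|=0.92818 →hi
  mid=-2.49157 |R|=0.96553 →hi
  mid=-2.50328 |R|=0.98451 →hi
  mid=-2.50913 |R|=0.99407 →hi
  mid=-2.51206 |R|=0.99887 →hi
  ...
  [-2.51279,-2.51261] ⇒ x*=-2.5127
Interval (-2.5127, 0).

(-2.5127, 0).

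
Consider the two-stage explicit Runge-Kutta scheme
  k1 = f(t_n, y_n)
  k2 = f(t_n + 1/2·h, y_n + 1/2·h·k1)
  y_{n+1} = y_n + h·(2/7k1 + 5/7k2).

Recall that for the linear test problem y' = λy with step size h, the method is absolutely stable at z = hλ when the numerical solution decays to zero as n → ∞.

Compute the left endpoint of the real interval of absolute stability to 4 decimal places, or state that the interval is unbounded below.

On y'=λy, z=hλ:
  k1=λy_n ⇒ h·k1=z·y_n;  k2=λ(1+1/2z)y_n ⇒ h·k2=z(1+1/2z)y_n
  y_{n+1}/y_n = 1 + 2/7z + 5/7z(1+1/2z) = 1 + z + 5/14z²
  ⇒ R(z) = 1 + z + 5/14z².

Find x<0 with |R(x)|<1.
x=-0.91: |R|=0.3857
R=1: x+5/14x²=0 ⇒ x=−14/5=-2.8000; min R=1−1/(4·5/14)=0.3000>−1
Confirm numerically:
  x=-1.866: |R|=0.37756 <1
  x=-1.437: |R|=0.30049 <1
  x=-1.229: |R|=0.31044 <1
  x=-3.371: |R|=1.68744 >1
  x=-3.115: |R|=1.35044 >1
  x=-2.834: |R|=1.03441 >1
Stable set (-2.8000, 0).

left endpoint -2.8000.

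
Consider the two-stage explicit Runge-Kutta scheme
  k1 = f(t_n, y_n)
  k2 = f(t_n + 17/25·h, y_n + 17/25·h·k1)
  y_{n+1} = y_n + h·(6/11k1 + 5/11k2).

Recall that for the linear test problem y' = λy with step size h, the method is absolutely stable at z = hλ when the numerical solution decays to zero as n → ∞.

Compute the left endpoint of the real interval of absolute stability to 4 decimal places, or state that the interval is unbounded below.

Set f=λy, z=hλ:
  k1=λy_n ⇒ h·k1=z·y_n;  k2=λ(1+17/25z)y_n ⇒ h·k2=z(1+17/25z)y_n
  y_{n+1}/y_n = 1 + 6/11z + 5/11z(1+17/25z) = 1 + z + 17/55z²
  so R(z) = 1 + z + 17/55z².

Boundary: |R(x)|=1, x<0.
x=-0.95: |R|=0.3290
R=1: x+17/55x²=0 ⇒ x=−55/17=-3.2353; min R=1−1/(4·17/55)=0.1912>−1
Confirm numerically:
  x=-2.644: |R|=0.51677 <1
  x=-1.732: |R|=0.19522 <1
  x=-1.367: |R|=0.21059 <1
  x=-1.316: |R|=0.21930 <1
  x=-3.760: |R|=1.60980 >1
  x=-3.631: |R|=1.44410 >1
  x=-3.517: |R|=1.30623 >1
Interval (-3.2353, 0).

left endpoint -3.2353.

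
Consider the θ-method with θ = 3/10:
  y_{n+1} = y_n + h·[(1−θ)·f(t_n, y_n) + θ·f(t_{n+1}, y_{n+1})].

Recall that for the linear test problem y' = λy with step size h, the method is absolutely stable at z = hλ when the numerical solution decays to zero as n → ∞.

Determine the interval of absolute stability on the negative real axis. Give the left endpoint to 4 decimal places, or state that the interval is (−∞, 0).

(-5.0000, 0).

On y'=λy, z=hλ:
  y_{n+1} = y_n + z·[7/10·y_n + 3/10·y_{n+1}] ⇒ (1 − 3/10z)y_{n+1} = (1 + 7/10z)y_n
  ⇒ R(z) = (1 + 7/10z)/(1 − 3/10z).

Boundary: |R(x)|=1, x<0.
x=-0.51: |R|=0.5577
R=−1: 1+7/10x = −1+3/10x ⇒ -2/5x=2 ⇒ x=2/(-2/5)=-5.0000
Confirm numerically:
  x=-4.579: |R|=0.92906 <1
  x=-4.266: |R|=0.87122 <1
  x=-4.024: |R|=0.82312 <1
  x=-2.332: |R|=0.37209 <1
  x=-5.224: |R|=1.03490 >1
  x=-5.191: |R|=1.02988 >1
So |R|<1 on (-5.0000, 0).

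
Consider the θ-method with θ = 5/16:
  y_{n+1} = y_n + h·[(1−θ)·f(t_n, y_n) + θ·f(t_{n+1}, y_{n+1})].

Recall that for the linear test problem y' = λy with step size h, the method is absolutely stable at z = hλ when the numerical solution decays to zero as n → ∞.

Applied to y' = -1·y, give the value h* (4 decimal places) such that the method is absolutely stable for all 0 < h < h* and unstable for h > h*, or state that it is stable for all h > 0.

On y'=λy, z=hλ:
  y_{n+1} = y_n + z·[11/16·y_n + 5/16·y_{n+1}] ⇒ (1 − 5/16z)y_{n+1} = (1 + 11/16z)y_n
  ⇒ R(z) = (1 + 11/16z)/(1 − 5/16z).

Find x<0 with |R(x)|<1.
x=-1.29: |R|=0.0806
R=−1: 1+11/16x = −1+5/16x ⇒ -3/8x=2 ⇒ x=2/(-3/8)=-5.3333
Confirm numerically:
  x=-4.162: |R|=0.80907 <1
  x=-3.339: |R|=0.63401 <1
  x=-2.457: |R|=0.38985 <1
  x=-2.359: |R|=0.35794 <1
  x=-5.809: |R|=1.06336 >1
  x=-5.775: |R|=1.05905 >1
  x=-5.548: |R|=1.02945 >1
So |R|<1 on (-5.3333, 0).

(-5.3333,0); λ=-1 ⇒ h* = (16/3)/1 = 5.3333.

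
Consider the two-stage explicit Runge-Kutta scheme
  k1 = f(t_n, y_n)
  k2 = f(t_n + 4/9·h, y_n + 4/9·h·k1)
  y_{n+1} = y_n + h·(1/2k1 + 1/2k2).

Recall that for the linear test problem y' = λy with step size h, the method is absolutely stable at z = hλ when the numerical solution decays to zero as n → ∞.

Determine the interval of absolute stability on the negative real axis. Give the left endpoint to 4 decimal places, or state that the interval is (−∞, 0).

(-4.5000, 0).

With y'=λy (z=hλ):
  k1=λy_n ⇒ h·k1=z·y_n;  k2=λ(1+4/9z)y_n ⇒ h·k2=z(1+4/9z)y_n
  y_{n+1}/y_n = 1 + 1/2z + 1/2z(1+4/9z) = 1 + z + 2/9z²
  Hence R(z) = 1 + z + 2/9z².

Find x<0 with |R(x)|<1.
x=-1.08: |R|=0.1792
R=1: x+2/9x²=0 ⇒ x=−9/2=-4.5000; min R=1−1/(4·2/9)=-0.1250>−1
Confirm numerically:
  x=-4.452: |R|=0.95251 <1
  x=-4.396: |R|=0.89840 <1
  x=-2.847: |R|=0.04580 <1
  x=-1.961: |R|=0.10644 <1
  x=-4.716: |R|=1.22637 >1
  x=-4.534: |R|=1.03426 >1
Stable set (-4.5000, 0).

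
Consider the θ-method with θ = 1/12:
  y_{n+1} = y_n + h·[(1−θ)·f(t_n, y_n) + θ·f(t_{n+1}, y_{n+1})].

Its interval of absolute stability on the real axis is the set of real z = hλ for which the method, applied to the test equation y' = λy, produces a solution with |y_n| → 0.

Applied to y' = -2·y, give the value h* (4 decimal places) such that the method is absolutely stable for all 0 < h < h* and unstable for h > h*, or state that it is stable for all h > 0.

On y'=λy, z=hλ:
  y_{n+1} = y_n + z·[11/12·y_n + 1/12·y_{n+1}] ⇒ (1 − 1/12z)y_{n+1} = (1 + 11/12z)y_n
  R(z) = (1 + 11/12z)/(1 − 1/12z).

Find x<0 with |R(x)|<1.
x=-1.54: |R|=0.3648
R=−1: 1+11/12x = −1+1/12x ⇒ -5/6x=2 ⇒ x=2/(-5/6)=-2.4000
Confirm numerically:
  x=-2.276: |R|=0.91314 <1
  x=-1.444: |R|=0.28890 <1
  x=-1.145: |R|=0.04526 <1
  x=-2.988: |R|=1.39231 >1
  x=-2.748: |R|=1.23596 >1
Stable set (-2.4000, 0).

(-2.4000,0); λ=-2 ⇒ h* = (12/5)/2 = 1.2000.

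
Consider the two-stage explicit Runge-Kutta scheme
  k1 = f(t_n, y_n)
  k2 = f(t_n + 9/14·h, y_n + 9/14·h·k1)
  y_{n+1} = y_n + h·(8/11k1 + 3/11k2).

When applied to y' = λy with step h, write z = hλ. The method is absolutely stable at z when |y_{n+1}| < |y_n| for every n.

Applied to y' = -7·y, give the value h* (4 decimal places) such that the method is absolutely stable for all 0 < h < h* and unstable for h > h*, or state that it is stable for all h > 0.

(-5.7037,0); λ=-7 ⇒ h* = (154/27)/7 = 0.8148.

On y'=λy, z=hλ:
  k1=λy_n ⇒ h·k1=z·y_n;  k2=λ(1+9/14z)y_n ⇒ h·k2=z(1+9/14z)y_n
  y_{n+1}/y_n = 1 + 8/11z + 3/11z(1+9/14z) = 1 + z + 27/154z²
  ⇒ R(z) = 1 + z + 27/154z².

Find x<0 with |R(x)|<1.
x=-0.56: |R|=0.4950
R=1: x+27/154x²=0 ⇒ x=−154/27=-5.7037; min R=1−1/(4·27/154)=-0.4259>−1
Confirm numerically:
  x=-5.552: |R|=0.85233 <1
  x=-4.663: |R|=0.14918 <1
  x=-4.117: |R|=0.14530 <1
  x=-2.661: |R|=0.41954 <1
  x=-6.206: |R|=1.54653 >1
  x=-5.994: |R|=1.30507 >1
  x=-5.956: |R|=1.26346 >1
Stable set (-5.7037, 0).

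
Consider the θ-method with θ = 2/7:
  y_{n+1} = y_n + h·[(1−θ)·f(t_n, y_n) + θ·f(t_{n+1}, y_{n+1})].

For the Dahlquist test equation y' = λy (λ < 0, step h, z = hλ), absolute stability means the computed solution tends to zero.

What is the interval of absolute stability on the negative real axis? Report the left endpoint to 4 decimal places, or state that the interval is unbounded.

With y'=λy (z=hλ):
  y_{n+1} = y_n + z·[5/7·y_n + 2/7·y_{n+1}] ⇒ (1 − 2/7z)y_{n+1} = (1 + 5/7z)y_n
  Hence R(z) = (1 + 5/7z)/(1 − 2/7z).

Find x<0 with |R(x)|<1.
x=-1.14: |R|=0.1401
R=−1: 1+5/7x = −1+2/7x ⇒ -3/7x=2 ⇒ x=2/(-3/7)=-4.6667
Confirm numerically:
  x=-4.379: |R|=0.94523 <1
  x=-4.083: |R|=0.88454 <1
  x=-3.572: |R|=0.76782 <1
  x=-3.387: |R|=0.72129 <1
  x=-5.264: |R|=1.10224 >1
  x=-5.020: |R|=1.06221 >1
Interval (-4.6667, 0).

(-4.6667, 0).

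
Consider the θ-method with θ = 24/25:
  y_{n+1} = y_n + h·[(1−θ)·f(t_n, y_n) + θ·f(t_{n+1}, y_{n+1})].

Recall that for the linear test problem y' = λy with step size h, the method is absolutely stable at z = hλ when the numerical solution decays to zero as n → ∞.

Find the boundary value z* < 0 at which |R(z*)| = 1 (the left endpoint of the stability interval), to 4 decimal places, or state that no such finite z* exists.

unbounded; (−∞, 0).

With y'=λy (z=hλ):
  y_{n+1} = y_n + z·[1/25·y_n + 24/25·y_{n+1}] ⇒ (1 − 24/25z)y_{n+1} = (1 + 1/25z)y_n
  ⇒ R(z) = (1 + 1/25z)/(1 − 24/25z).

Find x<0 with |R(x)|<1.
x=-0.33: |R|=0.7494
x=-2: |R|=0.3151
x=-10: |R|=0.0566
x=-100: |R|=0.0309
θ=24/25≥1/2 ⇒ |1+1/25x|<|1−24/25x| ∀x<0 ⇒ unbounded interval.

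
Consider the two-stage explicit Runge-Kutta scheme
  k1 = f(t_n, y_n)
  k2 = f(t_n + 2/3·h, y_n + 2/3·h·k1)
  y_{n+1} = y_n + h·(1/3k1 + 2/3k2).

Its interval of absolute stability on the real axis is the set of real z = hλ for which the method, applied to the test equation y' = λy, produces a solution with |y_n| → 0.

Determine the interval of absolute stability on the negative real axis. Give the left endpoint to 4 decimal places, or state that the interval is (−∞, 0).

On y'=λy, z=hλ:
  k1=λy_n ⇒ h·k1=z·y_n;  k2=λ(1+2/3z)y_n ⇒ h·k2=z(1+2/3z)y_n
  y_{n+1}/y_n = 1 + 1/3z + 2/3z(1+2/3z) = 1 + z + 4/9z²
  R(z) = 1 + z + 4/9z².

Solve |R(x)|<1 on ℝ⁻.
x=-0.67: |R|=0.5295
R=1: x+4/9x²=0 ⇒ x=−9/4=-2.2500; min R=1−1/(4·4/9)=0.4375>−1
Confirm numerically:
  x=-2.139: |R|=0.89448 <1
  x=-1.949: |R|=0.73927 <1
  x=-1.498: |R|=0.49934 <1
  x=-2.673: |R|=1.50252 >1
  x=-2.469: |R|=1.24032 >1
  x=-2.438: |R|=1.20371 >1
Interval (-2.2500, 0).

(-2.2500, 0).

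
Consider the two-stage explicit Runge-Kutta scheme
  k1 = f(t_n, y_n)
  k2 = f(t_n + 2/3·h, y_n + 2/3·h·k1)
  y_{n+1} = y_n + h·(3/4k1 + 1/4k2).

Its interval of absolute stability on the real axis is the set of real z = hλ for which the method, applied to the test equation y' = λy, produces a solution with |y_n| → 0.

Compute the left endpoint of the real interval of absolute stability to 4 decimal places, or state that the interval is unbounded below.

left endpoint -6.0000.

With y'=λy (z=hλ):
  k1=λy_n ⇒ h·k1=z·y_n;  k2=λ(1+2/3z)y_n ⇒ h·k2=z(1+2/3z)y_n
  y_{n+1}/y_n = 1 + 3/4z + 1/4z(1+2/3z) = 1 + z + 1/6z²
  so R(z) = 1 + z + 1/6z².

Solve |R(x)|<1 on ℝ⁻.
x=-0.86: |R|=0.2633
R=1: x+1/6x²=0 ⇒ x=−6=-6.0000; min R=1−1/(4·1/6)=-0.5000>−1
Confirm numerically:
  x=-5.488: |R|=0.53169 <1
  x=-3.955: |R|=0.34800 <1
  x=-3.894: |R|=0.36679 <1
  x=-3.064: |R|=0.49932 <1
  x=-6.152: |R|=1.15585 >1
  x=-6.077: |R|=1.07799 >1
So |R|<1 on (-6.0000, 0).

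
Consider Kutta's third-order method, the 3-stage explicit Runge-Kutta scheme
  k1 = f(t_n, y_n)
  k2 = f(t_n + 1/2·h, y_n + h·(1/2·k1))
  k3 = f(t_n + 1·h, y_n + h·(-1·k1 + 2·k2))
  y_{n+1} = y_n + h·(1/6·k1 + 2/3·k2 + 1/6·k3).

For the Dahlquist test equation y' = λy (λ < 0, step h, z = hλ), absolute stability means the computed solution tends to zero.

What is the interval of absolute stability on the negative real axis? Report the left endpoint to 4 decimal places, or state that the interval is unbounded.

z∈(-2.5127,0).

On y'=λy, z=hλ:
  order 3, 3-stage ⇒ R(z)=1+z+z^2/2+z^3/6
  (e.g. R(-1.41)=0.11685, |R|=0.11685)

Solve |R(x)|<1 on ℝ⁻.
x=-1.41: |R|=0.1168
|R(-2.08)|=0.4166 |R(-2.05)|=0.3846 |R(-1.73)|=0.0965
Bisect:
  x_lo=-3.1812 |R|=2.4870  x_hi=-0.3464 |R|=0.7066
  mid=-1.76384 |R|=0.12286 →hi
  mid=-2.47255 |R|=0.93511 →hi
  mid=-2.82690 |R|=1.59634 →lo
  mid=-2.64972 |R|=1.23984 →lo
  mid=-2.56113 |R|=1.08135 →lo
  mid=-2.51684 |R|=1.00674 →lo
  mid=-2.49469 |R|=0.97056 →hi
  mid=-2.50577 |R|=0.98856 →hi
  ...
  [-2.51286,-2.51269] ⇒ x*=-2.5127
Stable set (-2.5127, 0).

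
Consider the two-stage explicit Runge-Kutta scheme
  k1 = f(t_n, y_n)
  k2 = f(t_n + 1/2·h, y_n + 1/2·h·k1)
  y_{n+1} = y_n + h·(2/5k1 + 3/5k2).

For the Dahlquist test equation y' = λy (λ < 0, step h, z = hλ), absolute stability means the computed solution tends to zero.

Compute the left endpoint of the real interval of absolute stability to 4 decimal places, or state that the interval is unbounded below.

left endpoint -3.3333.

Set f=λy, z=hλ:
  k1=λy_n ⇒ h·k1=z·y_n;  k2=λ(1+1/2z)y_n ⇒ h·k2=z(1+1/2z)y_n
  y_{n+1}/y_n = 1 + 2/5z + 3/5z(1+1/2z) = 1 + z + 3/10z²
  R(z) = 1 + z + 3/10z².

Boundary: |R(x)|=1, x<0.
x=-1.63: |R|=0.1671
R=1: x+3/10x²=0 ⇒ x=−10/3=-3.3333; min R=1−1/(4·3/10)=0.1667>−1
Confirm numerically:
  x=-3.288: |R|=0.95528 <1
  x=-3.130: |R|=0.80907 <1
  x=-2.899: |R|=0.62226 <1
  x=-3.578: |R|=1.26263 >1
  x=-3.559: |R|=1.24094 >1
  x=-3.393: |R|=1.06073 >1
Stable set (-3.3333, 0).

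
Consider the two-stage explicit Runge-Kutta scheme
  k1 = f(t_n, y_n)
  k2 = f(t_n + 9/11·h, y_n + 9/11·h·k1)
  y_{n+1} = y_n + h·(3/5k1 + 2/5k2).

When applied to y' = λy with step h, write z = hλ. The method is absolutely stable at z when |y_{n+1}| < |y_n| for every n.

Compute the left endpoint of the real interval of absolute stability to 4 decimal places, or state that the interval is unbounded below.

Set f=λy, z=hλ:
  k1=λy_n ⇒ h·k1=z·y_n;  k2=λ(1+9/11z)y_n ⇒ h·k2=z(1+9/11z)y_n
  y_{n+1}/y_n = 1 + 3/5z + 2/5z(1+9/11z) = 1 + z + 18/55z²
  R(z) = 1 + z + 18/55z².

Boundary: |R(x)|=1, x<0.
x=-1.71: |R|=0.2470
R=1: x+18/55x²=0 ⇒ x=−55/18=-3.0556; min R=1−1/(4·18/55)=0.2361>−1
Confirm numerically:
  x=-2.912: |R|=0.86319 <1
  x=-2.443: |R|=0.51025 <1
  x=-1.315: |R|=0.25093 <1
  x=-3.599: |R|=1.64010 >1
  x=-3.495: |R|=1.50264 >1
  x=-3.191: |R|=1.14145 >1
So |R|<1 on (-3.0556, 0).

z* = -3.0556.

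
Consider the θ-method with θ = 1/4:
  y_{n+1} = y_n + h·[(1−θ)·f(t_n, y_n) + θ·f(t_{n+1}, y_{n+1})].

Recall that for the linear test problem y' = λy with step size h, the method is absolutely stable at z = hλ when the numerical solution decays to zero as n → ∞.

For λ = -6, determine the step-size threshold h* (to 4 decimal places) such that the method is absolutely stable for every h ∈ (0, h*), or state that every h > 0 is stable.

On y'=λy, z=hλ:
  y_{n+1} = y_n + z·[3/4·y_n + 1/4·y_{n+1}] ⇒ (1 − 1/4z)y_{n+1} = (1 + 3/4z)y_n
  so R(z) = (1 + 3/4z)/(1 − 1/4z).

Need |R(x)|<1, x<0.
x=-1.29: |R|=0.0246
R=−1: 1+3/4x = −1+1/4x ⇒ -1/2x=2 ⇒ x=2/(-1/2)=-4.0000
Confirm numerically:
  x=-3.851: |R|=0.96204 <1
  x=-3.815: |R|=0.95266 <1
  x=-2.779: |R|=0.63977 <1
  x=-4.443: |R|=1.10494 >1
  x=-4.441: |R|=1.10449 >1
  x=-4.177: |R|=1.04329 >1
Interval (-4.0000, 0).

(-4.0000,0); λ=-6 ⇒ h* = (4)/6 = 0.6667.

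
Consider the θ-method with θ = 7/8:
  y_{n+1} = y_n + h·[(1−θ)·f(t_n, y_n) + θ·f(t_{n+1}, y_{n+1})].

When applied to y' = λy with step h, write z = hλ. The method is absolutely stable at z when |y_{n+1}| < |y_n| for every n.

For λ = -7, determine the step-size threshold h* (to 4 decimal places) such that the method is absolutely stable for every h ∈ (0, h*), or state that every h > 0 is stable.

interval (−∞, 0). Any h>0 works for λ=-7.

Test eqn y'=λy, z=hλ:
  y_{n+1} = y_n + z·[1/8·y_n + 7/8·y_{n+1}] ⇒ (1 − 7/8z)y_{n+1} = (1 + 1/8z)y_n
  ⇒ R(z) = (1 + 1/8z)/(1 − 7/8z).

Find x<0 with |R(x)|<1.
x=-1.57: |R|=0.3386
x=-2: |R|=0.2727
x=-10: |R|=0.0256
x=-100: |R|=0.1299
θ=7/8≥1/2 ⇒ |1+1/8x|<|1−7/8x| ∀x<0 ⇒ unbounded interval.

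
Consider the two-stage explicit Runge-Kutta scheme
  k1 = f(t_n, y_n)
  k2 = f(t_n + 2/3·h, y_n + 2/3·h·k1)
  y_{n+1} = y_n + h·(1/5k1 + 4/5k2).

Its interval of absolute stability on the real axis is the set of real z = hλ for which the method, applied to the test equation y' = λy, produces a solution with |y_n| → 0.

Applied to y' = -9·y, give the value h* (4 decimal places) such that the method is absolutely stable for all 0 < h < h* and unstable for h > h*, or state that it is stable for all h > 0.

(-1.8750,0); λ=-9 ⇒ h* = (15/8)/9 = 0.2083.

Test eqn y'=λy, z=hλ:
  k1=λy_n ⇒ h·k1=z·y_n;  k2=λ(1+2/3z)y_n ⇒ h·k2=z(1+2/3z)y_n
  y_{n+1}/y_n = 1 + 1/5z + 4/5z(1+2/3z) = 1 + z + 8/15z²
  ⇒ R(z) = 1 + z + 8/15z².

Solve |R(x)|<1 on ℝ⁻.
x=-0.38: |R|=0.6970
R=1: x+8/15x²=0 ⇒ x=−15/8=-1.8750; min R=1−1/(4·8/15)=0.5312>−1
Confirm numerically:
  x=-1.446: |R|=0.66916 <1
  x=-1.050: |R|=0.53800 <1
  x=-1.037: |R|=0.53653 <1
  x=-1.006: |R|=0.53375 <1
  x=-2.322: |R|=1.55356 >1
  x=-2.277: |R|=1.48819 >1
So |R|<1 on (-1.8750, 0).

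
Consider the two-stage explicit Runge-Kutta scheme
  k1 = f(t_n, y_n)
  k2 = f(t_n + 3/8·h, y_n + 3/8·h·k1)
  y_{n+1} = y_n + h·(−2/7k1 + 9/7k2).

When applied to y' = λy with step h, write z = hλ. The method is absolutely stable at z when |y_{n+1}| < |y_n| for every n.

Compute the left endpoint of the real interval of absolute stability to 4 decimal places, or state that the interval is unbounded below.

On y'=λy, z=hλ:
  k1=λy_n ⇒ h·k1=z·y_n;  k2=λ(1+3/8z)y_n ⇒ h·k2=z(1+3/8z)y_n
  y_{n+1}/y_n = 1 − 2/7z + 9/7z(1+3/8z) = 1 + z + 27/56z²
  Hence R(z) = 1 + z + 27/56z².

Need |R(x)|<1, x<0.
x=-0.46: |R|=0.6420
R=1: x+27/56x²=0 ⇒ x=−56/27=-2.0741; min R=1−1/(4·27/56)=0.4815>−1
Confirm numerically:
  x=-1.983: |R|=0.91293 <1
  x=-1.696: |R|=0.69084 <1
  x=-0.977: |R|=0.48322 <1
  x=-2.276: |R|=1.22158 >1
  x=-2.130: |R|=1.05743 >1
Interval (-2.0741, 0).

z* = -2.0741.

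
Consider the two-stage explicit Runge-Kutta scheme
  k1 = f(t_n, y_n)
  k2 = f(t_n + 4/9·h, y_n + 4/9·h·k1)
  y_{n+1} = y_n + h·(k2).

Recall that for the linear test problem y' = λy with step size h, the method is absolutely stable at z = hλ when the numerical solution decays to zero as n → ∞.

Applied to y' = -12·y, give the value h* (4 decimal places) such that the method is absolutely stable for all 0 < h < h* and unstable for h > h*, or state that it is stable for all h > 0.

(-2.2500,0); λ=-12 ⇒ h* = (9/4)/12 = 0.1875.

On y'=λy, z=hλ:
  k1=λy_n ⇒ h·k1=z·y_n;  k2=λ(1+4/9z)y_n ⇒ h·k2=z(1+4/9z)y_n
  y_{n+1}/y_n = 1 + z(1+4/9z) = 1 + z + 4/9z²
  ⇒ R(z) = 1 + z + 4/9z².

Find x<0 with |R(x)|<1.
x=-1.54: |R|=0.5140
R=1: x+4/9x²=0 ⇒ x=−9/4=-2.2500; min R=1−1/(4·4/9)=0.4375>−1
Confirm numerically:
  x=-2.096: |R|=0.85654 <1
  x=-1.694: |R|=0.58139 <1
  x=-1.465: |R|=0.48888 <1
  x=-1.035: |R|=0.44110 <1
  x=-2.709: |R|=1.55264 >1
  x=-2.484: |R|=1.25834 >1
Stable set (-2.2500, 0).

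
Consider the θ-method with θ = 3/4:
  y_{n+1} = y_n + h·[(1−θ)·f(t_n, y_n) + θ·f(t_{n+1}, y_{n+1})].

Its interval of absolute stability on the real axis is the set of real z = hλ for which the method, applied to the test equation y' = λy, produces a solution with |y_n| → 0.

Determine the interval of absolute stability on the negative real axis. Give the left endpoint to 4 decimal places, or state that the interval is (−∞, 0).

(−∞, 0) — no finite endpoint.

On y'=λy, z=hλ:
  y_{n+1} = y_n + z·[1/4·y_n + 3/4·y_{n+1}] ⇒ (1 − 3/4z)y_{n+1} = (1 + 1/4z)y_n
  so R(z) = (1 + 1/4z)/(1 − 3/4z).

Boundary: |R(x)|=1, x<0.
x=-0.46: |R|=0.6580
x=-2: |R|=0.2000
x=-10: |R|=0.1765
x=-100: |R|=0.3158
θ=3/4≥1/2 ⇒ |1+1/4x|<|1−3/4x| ∀x<0 ⇒ unbounded interval.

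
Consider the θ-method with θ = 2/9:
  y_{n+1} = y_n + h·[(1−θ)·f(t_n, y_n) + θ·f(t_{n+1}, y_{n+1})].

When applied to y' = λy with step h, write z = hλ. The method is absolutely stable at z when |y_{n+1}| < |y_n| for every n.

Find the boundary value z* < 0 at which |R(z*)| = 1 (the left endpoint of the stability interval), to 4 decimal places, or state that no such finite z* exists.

Test eqn y'=λy, z=hλ:
  y_{n+1} = y_n + z·[7/9·y_n + 2/9·y_{n+1}] ⇒ (1 − 2/9z)y_{n+1} = (1 + 7/9z)y_n
  R(z) = (1 + 7/9z)/(1 − 2/9z).

Need |R(x)|<1, x<0.
x=-1.73: |R|=0.2496
R=−1: 1+7/9x = −1+2/9x ⇒ -5/9x=2 ⇒ x=2/(-5/9)=-3.6000
Confirm numerically:
  x=-3.275: |R|=0.89550 <1
  x=-2.877: |R|=0.75498 <1
  x=-2.685: |R|=0.68163 <1
  x=-1.918: |R|=0.34481 <1
  x=-3.898: |R|=1.08871 >1
  x=-3.851: |R|=1.07514 >1
  x=-3.787: |R|=1.05641 >1
So |R|<1 on (-3.6000, 0).

z* = -3.6000.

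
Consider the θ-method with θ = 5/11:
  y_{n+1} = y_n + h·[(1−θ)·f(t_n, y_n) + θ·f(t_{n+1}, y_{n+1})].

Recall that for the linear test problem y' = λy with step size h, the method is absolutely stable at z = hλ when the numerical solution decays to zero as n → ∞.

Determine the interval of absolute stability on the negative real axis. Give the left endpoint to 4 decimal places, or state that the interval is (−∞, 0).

Set f=λy, z=hλ:
  y_{n+1} = y_n + z·[6/11·y_n + 5/11·y_{n+1}] ⇒ (1 − 5/11z)y_{n+1} = (1 + 6/11z)y_n
  ⇒ R(z) = (1 + 6/11z)/(1 − 5/11z).

Boundary: |R(x)|=1, x<0.
x=-0.55: |R|=0.5600
R=−1: 1+6/11x = −1+5/11x ⇒ -1/11x=2 ⇒ x=2/(-1/11)=-22.0000
Confirm numerically:
  x=-21.555: |R|=0.99625 <1
  x=-18.223: |R|=0.96301 <1
  x=-12.352: |R|=0.86740 <1
  x=-22.436: |R|=1.00354 >1
  x=-22.372: |R|=1.00303 >1
  x=-22.200: |R|=1.00164 >1
So |R|<1 on (-22.0000, 0).

(-22.0000, 0).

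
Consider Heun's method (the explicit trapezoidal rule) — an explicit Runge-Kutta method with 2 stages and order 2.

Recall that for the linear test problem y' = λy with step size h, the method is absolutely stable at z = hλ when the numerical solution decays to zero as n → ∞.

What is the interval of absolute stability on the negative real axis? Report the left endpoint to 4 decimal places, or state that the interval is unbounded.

On y'=λy, z=hλ:
  order 2, 2-stage ⇒ R(z)=1+z+z^2/2
  (e.g. R(-0.32)=0.73120, |R|=0.73120)

Boundary: |R(x)|=1, x<0.
x=-0.32: |R|=0.7312
|R(-2.36)|=1.4248 |R(-1.17)|=0.5144 |R(-0.5)|=0.6250
Bisect:
  x_lo=-2.6132 |R|=1.8012  x_hi=-0.3235 |R|=0.7288
  mid=-1.46837 |R|=0.60968 →hi
  mid=-2.04078 |R|=1.04161 →lo
  mid=-1.75457 |R|=0.78469 →hi
  mid=-1.89768 |R|=0.90291 →hi
  mid=-1.96923 |R|=0.96970 →hi
  mid=-2.00500 |R|=1.00502 →lo
  mid=-1.98712 |R|=0.98720 →hi
  ...
  [-2.00011,-1.99997] ⇒ x*=-2.0000
So |R|<1 on (-2.0000, 0).

z∈(-2.0000,0).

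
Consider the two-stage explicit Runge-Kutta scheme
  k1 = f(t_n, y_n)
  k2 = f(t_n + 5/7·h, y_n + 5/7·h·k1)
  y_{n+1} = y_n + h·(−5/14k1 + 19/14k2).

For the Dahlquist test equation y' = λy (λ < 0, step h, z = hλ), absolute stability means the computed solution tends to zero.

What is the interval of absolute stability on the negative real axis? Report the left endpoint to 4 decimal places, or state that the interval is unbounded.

z∈(-1.0316,0).

With y'=λy (z=hλ):
  k1=λy_n ⇒ h·k1=z·y_n;  k2=λ(1+5/7z)y_n ⇒ h·k2=z(1+5/7z)y_n
  y_{n+1}/y_n = 1 − 5/14z + 19/14z(1+5/7z) = 1 + z + 95/98z²
  R(z) = 1 + z + 95/98z².

Need |R(x)|<1, x<0.
x=-0.69: |R|=0.7715
R=1: x+95/98x²=0 ⇒ x=−98/95=-1.0316; min R=1−1/(4·95/98)=0.7421>−1
Confirm numerically:
  x=-0.928: |R|=0.90682 <1
  x=-0.827: |R|=0.83599 <1
  x=-0.478: |R|=0.74349 <1
  x=-1.526: |R|=1.73139 >1
  x=-1.260: |R|=1.27900 >1
  x=-1.178: |R|=1.16720 >1
So |R|<1 on (-1.0316, 0).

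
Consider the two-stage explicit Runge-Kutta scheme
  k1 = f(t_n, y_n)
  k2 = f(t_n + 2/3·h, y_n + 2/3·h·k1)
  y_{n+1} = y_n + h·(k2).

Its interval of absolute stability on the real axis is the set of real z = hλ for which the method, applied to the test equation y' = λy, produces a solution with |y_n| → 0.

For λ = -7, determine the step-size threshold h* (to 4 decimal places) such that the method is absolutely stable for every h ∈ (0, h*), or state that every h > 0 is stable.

Set f=λy, z=hλ:
  k1=λy_n ⇒ h·k1=z·y_n;  k2=λ(1+2/3z)y_n ⇒ h·k2=z(1+2/3z)y_n
  y_{n+1}/y_n = 1 + z(1+2/3z) = 1 + z + 2/3z²
  so R(z) = 1 + z + 2/3z².

Solve |R(x)|<1 on ℝ⁻.
x=-1.45: |R|=0.9517
R=1: x+2/3x²=0 ⇒ x=−3/2=-1.5000; min R=1−1/(4·2/3)=0.6250>−1
Confirm numerically:
  x=-1.380: |R|=0.88960 <1
  x=-1.345: |R|=0.86102 <1
  x=-1.107: |R|=0.70997 <1
  x=-0.790: |R|=0.62607 <1
  x=-2.023: |R|=1.70535 >1
  x=-1.677: |R|=1.19789 >1
Stable set (-1.5000, 0).

(-1.5000,0); λ=-7 ⇒ h* = (3/2)/7 = 0.2143.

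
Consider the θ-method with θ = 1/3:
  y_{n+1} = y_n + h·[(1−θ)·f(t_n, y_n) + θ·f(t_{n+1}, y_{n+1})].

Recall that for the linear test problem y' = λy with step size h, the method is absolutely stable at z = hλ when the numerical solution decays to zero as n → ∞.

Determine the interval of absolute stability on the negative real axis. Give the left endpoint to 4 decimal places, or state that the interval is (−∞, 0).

z∈(-6.0000,0).

Set f=λy, z=hλ:
  y_{n+1} = y_n + z·[2/3·y_n + 1/3·y_{n+1}] ⇒ (1 − 1/3z)y_{n+1} = (1 + 2/3z)y_n
  so R(z) = (1 + 2/3z)/(1 − 1/3z).

Solve |R(x)|<1 on ℝ⁻.
x=-1: |R|=0.2500
R=−1: 1+2/3x = −1+1/3x ⇒ -1/3x=2 ⇒ x=2/(-1/3)=-6.0000
Confirm numerically:
  x=-5.281: |R|=0.91317 <1
  x=-4.309: |R|=0.76864 <1
  x=-2.611: |R|=0.39601 <1
  x=-6.566: |R|=1.05917 >1
  x=-6.421: |R|=1.04469 >1
  x=-6.114: |R|=1.01251 >1
Stable set (-6.0000, 0).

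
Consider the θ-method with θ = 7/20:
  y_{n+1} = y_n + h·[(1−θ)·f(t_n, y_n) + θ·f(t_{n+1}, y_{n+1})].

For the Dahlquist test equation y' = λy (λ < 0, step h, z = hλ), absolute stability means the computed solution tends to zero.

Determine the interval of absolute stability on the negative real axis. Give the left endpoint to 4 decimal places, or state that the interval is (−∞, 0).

On y'=λy, z=hλ:
  y_{n+1} = y_n + z·[13/20·y_n + 7/20·y_{n+1}] ⇒ (1 − 7/20z)y_{n+1} = (1 + 13/20z)y_n
  so R(z) = (1 + 13/20z)/(1 − 7/20z).

Boundary: |R(x)|=1, x<0.
x=-1.12: |R|=0.1954
R=−1: 1+13/20x = −1+7/20x ⇒ -3/10x=2 ⇒ x=2/(-3/10)=-6.6667
Confirm numerically:
  x=-6.503: |R|=0.98501 <1
  x=-6.090: |R|=0.94475 <1
  x=-5.588: |R|=0.89052 <1
  x=-4.108: |R|=0.68513 <1
  x=-7.210: |R|=1.04626 >1
  x=-6.884: |R|=1.01912 >1
So |R|<1 on (-6.6667, 0).

(-6.6667, 0).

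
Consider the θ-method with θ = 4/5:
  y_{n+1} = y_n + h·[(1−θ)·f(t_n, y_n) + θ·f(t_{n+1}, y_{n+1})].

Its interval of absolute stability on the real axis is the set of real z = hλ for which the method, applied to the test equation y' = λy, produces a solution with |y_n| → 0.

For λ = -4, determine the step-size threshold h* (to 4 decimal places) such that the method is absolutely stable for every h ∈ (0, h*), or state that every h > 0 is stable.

(−∞, 0) — no finite endpoint. Any h>0 works for λ=-4.

On y'=λy, z=hλ:
  y_{n+1} = y_n + z·[1/5·y_n + 4/5·y_{n+1}] ⇒ (1 − 4/5z)y_{n+1} = (1 + 1/5z)y_n
  so R(z) = (1 + 1/5z)/(1 − 4/5z).

Solve |R(x)|<1 on ℝ⁻.
x=-0.91: |R|=0.4734
x=-2: |R|=0.2308
x=-10: |R|=0.1111
x=-100: |R|=0.2346
θ=4/5≥1/2 ⇒ |1+1/5x|<|1−4/5x| ∀x<0 ⇒ interval (−∞,0).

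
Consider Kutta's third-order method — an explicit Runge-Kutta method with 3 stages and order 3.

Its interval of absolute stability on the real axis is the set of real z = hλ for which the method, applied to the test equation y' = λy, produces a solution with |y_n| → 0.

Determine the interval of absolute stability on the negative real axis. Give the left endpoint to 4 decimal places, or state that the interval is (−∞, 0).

Test eqn y'=λy, z=hλ:
  order 3, 3-stage ⇒ R(z)=1+z+z^2/2+z^3/6
  (e.g. R(-1.73)=-0.09650, |R|=0.09650)

Find x<0 with |R(x)|<1.
x=-1.73: |R|=0.0965
|R(-2.66)|=1.2590 |R(-1.05)|=0.3083 |R(-0.9)|=0.3835
Bisect:
  x_lo=-3.3774 |R|=3.0950  x_hi=-0.3704 |R|=0.6897
  mid=-1.87390 |R|=0.21485 →hi
  mid=-2.62566 |R|=1.19554 →lo
  mid=-2.24978 |R|=0.61691 →hi
  mid=-2.43772 |R|=0.88083 →hi
  mid=-2.53169 |R|=1.03142 →lo
  mid=-2.48471 |R|=0.95449 →hi
  mid=-2.50820 |R|=0.99254 →hi
  mid=-2.51995 |R|=1.01188 →lo
  ...
  [-2.51279,-2.51260] ⇒ x*=-2.5127
Stable set (-2.5127, 0).

(-2.5127, 0).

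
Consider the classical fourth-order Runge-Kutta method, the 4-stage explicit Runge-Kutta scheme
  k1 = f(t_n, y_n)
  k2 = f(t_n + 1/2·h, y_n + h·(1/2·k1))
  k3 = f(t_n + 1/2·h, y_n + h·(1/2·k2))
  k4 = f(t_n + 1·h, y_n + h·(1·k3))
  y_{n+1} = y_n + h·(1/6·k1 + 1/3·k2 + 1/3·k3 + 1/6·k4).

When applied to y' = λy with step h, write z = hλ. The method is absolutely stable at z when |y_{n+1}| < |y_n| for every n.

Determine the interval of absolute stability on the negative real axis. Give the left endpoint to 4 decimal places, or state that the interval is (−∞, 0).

On y'=λy, z=hλ:
  order 4, 4-stage ⇒ R(z)=1+z+z^2/2+z^3/6+z^4/24
  (e.g. R(-0.87)=0.42257, |R|=0.42257)

Boundary: |R(x)|=1, x<0.
x=-0.87: |R|=0.4226
|R(-2.23)|=0.4386 |R(-1.88)|=0.3003 |R(-1.56)|=0.2708
Bisect:
  x_lo=-3.1649 |R|=1.7403  x_hi=-0.1606 |R|=0.8517
  mid=-1.66273 |R|=0.27193 →hi
  mid=-2.41382 |R|=0.56993 →hi
  mid=-2.78937 |R|=1.00616 →lo
  mid=-2.60159 |R|=0.75657 →hi
  mid=-2.69548 |R|=0.87282 →hi
  mid=-2.74242 |R|=0.93726 →hi
  mid=-2.76589 |R|=0.97114 →hi
  mid=-2.77763 |R|=0.98851 →hi
  mid=-2.78350 |R|=0.99730 →hi
  mid=-2.78643 |R|=1.00172 →lo
  ...
  [-2.78533,-2.78515] ⇒ x*=-2.7853
Stable set (-2.7853, 0).

z∈(-2.7853,0).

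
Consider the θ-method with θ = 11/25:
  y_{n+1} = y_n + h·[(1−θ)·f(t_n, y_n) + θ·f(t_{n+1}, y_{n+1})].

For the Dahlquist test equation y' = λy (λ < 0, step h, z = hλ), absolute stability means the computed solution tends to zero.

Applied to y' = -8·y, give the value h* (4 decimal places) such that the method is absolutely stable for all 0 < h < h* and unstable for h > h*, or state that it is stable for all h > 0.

(-16.6667,0); λ=-8 ⇒ h* = (50/3)/8 = 2.0833.

Test eqn y'=λy, z=hλ:
  y_{n+1} = y_n + z·[14/25·y_n + 11/25·y_{n+1}] ⇒ (1 − 11/25z)y_{n+1} = (1 + 14/25z)y_n
  so R(z) = (1 + 14/25z)/(1 − 11/25z).

Boundary: |R(x)|=1, x<0.
x=-1.35: |R|=0.1531
R=−1: 1+14/25x = −1+11/25x ⇒ -3/25x=2 ⇒ x=2/(-3/25)=-16.6667
Confirm numerically:
  x=-7.965: |R|=0.76819 <1
  x=-7.535: |R|=0.74607 <1
  x=-6.893: |R|=0.70918 <1
  x=-6.814: |R|=0.70428 <1
  x=-16.934: |R|=1.00380 >1
  x=-16.744: |R|=1.00111 >1
Interval (-16.6667, 0).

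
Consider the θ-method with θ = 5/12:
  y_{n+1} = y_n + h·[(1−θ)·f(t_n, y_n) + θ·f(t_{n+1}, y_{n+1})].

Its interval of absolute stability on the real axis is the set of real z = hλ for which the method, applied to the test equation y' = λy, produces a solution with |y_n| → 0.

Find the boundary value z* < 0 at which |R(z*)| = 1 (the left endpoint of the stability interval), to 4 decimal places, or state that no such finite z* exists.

z* = -12.0000.

On y'=λy, z=hλ:
  y_{n+1} = y_n + z·[7/12·y_n + 5/12·y_{n+1}] ⇒ (1 − 5/12z)y_{n+1} = (1 + 7/12z)y_n
  so R(z) = (1 + 7/12z)/(1 − 5/12z).

Need |R(x)|<1, x<0.
x=-0.8: |R|=0.4000
R=−1: 1+7/12x = −1+5/12x ⇒ -1/6x=2 ⇒ x=2/(-1/6)=-12.0000
Confirm numerically:
  x=-10.964: |R|=0.96899 <1
  x=-10.500: |R|=0.95349 <1
  x=-9.818: |R|=0.92856 <1
  x=-9.681: |R|=0.92322 <1
  x=-12.310: |R|=1.00843 >1
  x=-12.212: |R|=1.00580 >1
Interval (-12.0000, 0).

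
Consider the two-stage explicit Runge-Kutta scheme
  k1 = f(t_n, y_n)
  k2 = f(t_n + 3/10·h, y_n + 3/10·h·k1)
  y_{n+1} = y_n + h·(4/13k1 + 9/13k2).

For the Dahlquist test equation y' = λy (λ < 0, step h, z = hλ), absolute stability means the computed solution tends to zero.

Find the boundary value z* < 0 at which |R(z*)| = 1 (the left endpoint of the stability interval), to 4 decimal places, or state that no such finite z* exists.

On y'=λy, z=hλ:
  k1=λy_n ⇒ h·k1=z·y_n;  k2=λ(1+3/10z)y_n ⇒ h·k2=z(1+3/10z)y_n
  y_{n+1}/y_n = 1 + 4/13z + 9/13z(1+3/10z) = 1 + z + 27/130z²
  ⇒ R(z) = 1 + z + 27/130z².

Boundary: |R(x)|=1, x<0.
x=-0.69: |R|=0.4089
R=1: x+27/130x²=0 ⇒ x=−130/27=-4.8148; min R=1−1/(4·27/130)=-0.2037>−1
Confirm numerically:
  x=-4.477: |R|=0.68589 <1
  x=-3.784: |R|=0.18987 <1
  x=-2.796: |R|=0.17234 <1
  x=-5.353: |R|=1.59834 >1
  x=-4.970: |R|=1.16019 >1
So |R|<1 on (-4.8148, 0).

z* = -4.8148.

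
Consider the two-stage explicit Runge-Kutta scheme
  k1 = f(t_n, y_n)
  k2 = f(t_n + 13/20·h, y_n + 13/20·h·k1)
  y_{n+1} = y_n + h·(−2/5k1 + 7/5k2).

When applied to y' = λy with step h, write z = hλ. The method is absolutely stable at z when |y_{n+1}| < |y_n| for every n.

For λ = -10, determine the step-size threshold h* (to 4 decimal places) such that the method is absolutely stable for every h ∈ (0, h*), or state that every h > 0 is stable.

(-1.0989,0); λ=-10 ⇒ h* = (100/91)/10 = 0.1099.

Set f=λy, z=hλ:
  k1=λy_n ⇒ h·k1=z·y_n;  k2=λ(1+13/20z)y_n ⇒ h·k2=z(1+13/20z)y_n
  y_{n+1}/y_n = 1 − 2/5z + 7/5z(1+13/20z) = 1 + z + 91/100z²
  ⇒ R(z) = 1 + z + 91/100z².

Find x<0 with |R(x)|<1.
x=-1.3: |R|=1.2379
R=1: x+91/100x²=0 ⇒ x=−100/91=-1.0989; min R=1−1/(4·91/100)=0.7253>−1
Confirm numerically:
  x=-1.011: |R|=0.91913 <1
  x=-1.003: |R|=0.91247 <1
  x=-0.895: |R|=0.83393 <1
  x=-0.571: |R|=0.72570 <1
  x=-1.310: |R|=1.25165 >1
  x=-1.232: |R|=1.14922 >1
Stable set (-1.0989, 0).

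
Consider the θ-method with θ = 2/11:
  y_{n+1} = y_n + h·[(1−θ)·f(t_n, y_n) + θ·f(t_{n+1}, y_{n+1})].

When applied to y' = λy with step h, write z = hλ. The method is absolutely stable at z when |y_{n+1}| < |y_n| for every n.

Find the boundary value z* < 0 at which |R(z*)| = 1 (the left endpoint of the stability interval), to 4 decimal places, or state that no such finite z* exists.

left endpoint -3.1429.

Test eqn y'=λy, z=hλ:
  y_{n+1} = y_n + z·[9/11·y_n + 2/11·y_{n+1}] ⇒ (1 − 2/11z)y_{n+1} = (1 + 9/11z)y_n
  R(z) = (1 + 9/11z)/(1 − 2/11z).

Solve |R(x)|<1 on ℝ⁻.
x=-1.02: |R|=0.1396
R=−1: 1+9/11x = −1+2/11x ⇒ -7/11x=2 ⇒ x=2/(-7/11)=-3.1429
Confirm numerically:
  x=-2.801: |R|=0.85586 <1
  x=-2.704: |R|=0.81277 <1
  x=-2.597: |R|=0.76405 <1
  x=-3.677: |R|=1.20372 >1
  x=-3.631: |R|=1.18711 >1
  x=-3.198: |R|=1.02219 >1
So |R|<1 on (-3.1429, 0).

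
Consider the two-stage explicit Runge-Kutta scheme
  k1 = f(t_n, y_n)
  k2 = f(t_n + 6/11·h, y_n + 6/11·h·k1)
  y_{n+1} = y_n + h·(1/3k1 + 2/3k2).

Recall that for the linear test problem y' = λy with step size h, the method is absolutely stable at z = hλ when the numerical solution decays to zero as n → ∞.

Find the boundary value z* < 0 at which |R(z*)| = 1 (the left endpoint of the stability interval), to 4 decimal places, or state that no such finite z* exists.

left endpoint -2.7500.

Test eqn y'=λy, z=hλ:
  k1=λy_n ⇒ h·k1=z·y_n;  k2=λ(1+6/11z)y_n ⇒ h·k2=z(1+6/11z)y_n
  y_{n+1}/y_n = 1 + 1/3z + 2/3z(1+6/11z) = 1 + z + 4/11z²
  so R(z) = 1 + z + 4/11z².

Need |R(x)|<1, x<0.
x=-1.06: |R|=0.3486
R=1: x+4/11x²=0 ⇒ x=−11/4=-2.7500; min R=1−1/(4·4/11)=0.3125>−1
Confirm numerically:
  x=-2.703: |R|=0.95380 <1
  x=-2.665: |R|=0.91763 <1
  x=-2.414: |R|=0.70505 <1
  x=-3.065: |R|=1.35108 >1
  x=-2.906: |R|=1.16485 >1
So |R|<1 on (-2.7500, 0).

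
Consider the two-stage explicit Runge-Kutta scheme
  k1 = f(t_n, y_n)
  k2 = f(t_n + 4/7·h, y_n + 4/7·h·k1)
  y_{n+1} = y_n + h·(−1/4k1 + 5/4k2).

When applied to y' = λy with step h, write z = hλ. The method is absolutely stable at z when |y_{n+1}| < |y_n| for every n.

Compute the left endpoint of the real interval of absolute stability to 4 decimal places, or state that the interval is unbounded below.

With y'=λy (z=hλ):
  k1=λy_n ⇒ h·k1=z·y_n;  k2=λ(1+4/7z)y_n ⇒ h·k2=z(1+4/7z)y_n
  y_{n+1}/y_n = 1 − 1/4z + 5/4z(1+4/7z) = 1 + z + 5/7z²
  R(z) = 1 + z + 5/7z².

Need |R(x)|<1, x<0.
x=-0.38: |R|=0.7231
R=1: x+5/7x²=0 ⇒ x=−7/5=-1.4000; min R=1−1/(4·5/7)=0.6500>−1
Confirm numerically:
  x=-1.290: |R|=0.89864 <1
  x=-1.222: |R|=0.84463 <1
  x=-1.204: |R|=0.83144 <1
  x=-0.679: |R|=0.65031 <1
  x=-1.874: |R|=1.63448 >1
  x=-1.843: |R|=1.58318 >1
  x=-1.533: |R|=1.14563 >1
So |R|<1 on (-1.4000, 0).

left endpoint -1.4000.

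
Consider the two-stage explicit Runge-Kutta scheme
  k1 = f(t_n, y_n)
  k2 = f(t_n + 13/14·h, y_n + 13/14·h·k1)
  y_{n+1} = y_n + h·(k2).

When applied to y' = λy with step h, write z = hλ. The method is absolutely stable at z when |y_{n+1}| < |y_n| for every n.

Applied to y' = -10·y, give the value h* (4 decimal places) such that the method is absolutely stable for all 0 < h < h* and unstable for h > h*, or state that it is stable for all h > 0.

(-1.0769,0); λ=-10 ⇒ h* = (14/13)/10 = 0.1077.

On y'=λy, z=hλ:
  k1=λy_n ⇒ h·k1=z·y_n;  k2=λ(1+13/14z)y_n ⇒ h·k2=z(1+13/14z)y_n
  y_{n+1}/y_n = 1 + z(1+13/14z) = 1 + z + 13/14z²
  ⇒ R(z) = 1 + z + 13/14z².

Find x<0 with |R(x)|<1.
x=-1.15: |R|=1.0780
R=1: x+13/14x²=0 ⇒ x=−14/13=-1.0769; min R=1−1/(4·13/14)=0.7308>−1
Confirm numerically:
  x=-0.907: |R|=0.85689 <1
  x=-0.778: |R|=0.78405 <1
  x=-0.729: |R|=0.76448 <1
  x=-0.580: |R|=0.73237 <1
  x=-1.586: |R|=1.74972 >1
  x=-1.514: |R|=1.61447 >1
  x=-1.428: |R|=1.46553 >1
Interval (-1.0769, 0).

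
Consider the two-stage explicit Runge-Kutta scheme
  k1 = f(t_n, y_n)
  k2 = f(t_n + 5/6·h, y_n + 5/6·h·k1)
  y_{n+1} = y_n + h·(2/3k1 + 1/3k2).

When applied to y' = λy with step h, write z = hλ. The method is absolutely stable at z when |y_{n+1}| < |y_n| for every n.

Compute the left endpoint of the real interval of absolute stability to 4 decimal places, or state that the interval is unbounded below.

Test eqn y'=λy, z=hλ:
  k1=λy_n ⇒ h·k1=z·y_n;  k2=λ(1+5/6z)y_n ⇒ h·k2=z(1+5/6z)y_n
  y_{n+1}/y_n = 1 + 2/3z + 1/3z(1+5/6z) = 1 + z + 5/18z²
  ⇒ R(z) = 1 + z + 5/18z².

Solve |R(x)|<1 on ℝ⁻.
x=-1.75: |R|=0.1007
R=1: x+5/18x²=0 ⇒ x=−18/5=-3.6000; min R=1−1/(4·5/18)=0.1000>−1
Confirm numerically:
  x=-2.720: |R|=0.33511 <1
  x=-2.259: |R|=0.15852 <1
  x=-2.154: |R|=0.13481 <1
  x=-1.593: |R|=0.11190 <1
  x=-4.127: |R|=1.60415 >1
  x=-3.809: |R|=1.22113 >1
  x=-3.743: |R|=1.14868 >1
Stable set (-3.6000, 0).

left endpoint -3.6000.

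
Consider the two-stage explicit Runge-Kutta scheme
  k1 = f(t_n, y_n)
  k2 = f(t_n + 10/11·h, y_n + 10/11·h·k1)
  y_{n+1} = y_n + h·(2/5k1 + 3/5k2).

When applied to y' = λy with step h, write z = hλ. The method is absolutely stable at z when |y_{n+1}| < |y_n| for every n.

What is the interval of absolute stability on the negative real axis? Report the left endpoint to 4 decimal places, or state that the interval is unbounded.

Set f=λy, z=hλ:
  k1=λy_n ⇒ h·k1=z·y_n;  k2=λ(1+10/11z)y_n ⇒ h·k2=z(1+10/11z)y_n
  y_{n+1}/y_n = 1 + 2/5z + 3/5z(1+10/11z) = 1 + z + 6/11z²
  Hence R(z) = 1 + z + 6/11z².

Need |R(x)|<1, x<0.
x=-1.43: |R|=0.6854
R=1: x+6/11x²=0 ⇒ x=−11/6=-1.8333; min R=1−1/(4·6/11)=0.5417>−1
Confirm numerically:
  x=-1.786: |R|=0.95389 <1
  x=-1.699: |R|=0.87551 <1
  x=-1.439: |R|=0.69048 <1
  x=-1.373: |R|=0.65525 <1
  x=-1.924: |R|=1.09515 >1
  x=-1.869: |R|=1.03636 >1
Interval (-1.8333, 0).

z∈(-1.8333,0).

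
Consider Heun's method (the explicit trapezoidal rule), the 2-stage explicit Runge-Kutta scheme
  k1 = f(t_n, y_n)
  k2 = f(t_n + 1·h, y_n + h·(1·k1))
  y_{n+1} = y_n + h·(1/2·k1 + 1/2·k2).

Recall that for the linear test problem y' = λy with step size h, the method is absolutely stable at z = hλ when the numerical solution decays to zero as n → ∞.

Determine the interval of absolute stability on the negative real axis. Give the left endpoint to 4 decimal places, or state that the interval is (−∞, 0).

Set f=λy, z=hλ:
  order 2, 2-stage ⇒ R(z)=1+z+z^2/2
  (e.g. R(-0.52)=0.61520, |R|=0.61520)

Need |R(x)|<1, x<0.
x=-0.52: |R|=0.6152
|R(-2.08)|=1.0832 |R(-1.9)|=0.9050 |R(-0.89)|=0.5061
Bisect:
  x_lo=-2.7048 |R|=1.9533  x_hi=-0.3165 |R|=0.7336
  mid=-1.51069 |R|=0.63040 →hi
  mid=-2.10777 |R|=1.11358 →lo
  mid=-1.80923 |R|=0.82743 →hi
  mid=-1.95850 |R|=0.95936 →hi
  mid=-2.03314 |R|=1.03368 →lo
  mid=-1.99582 |R|=0.99583 →hi
  mid=-2.01448 |R|=1.01458 →lo
  mid=-2.00515 |R|=1.00516 →lo
  ...
  [-2.00005,-1.99990] ⇒ x*=-2.0000
Interval (-2.0000, 0).

(-2.0000, 0).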